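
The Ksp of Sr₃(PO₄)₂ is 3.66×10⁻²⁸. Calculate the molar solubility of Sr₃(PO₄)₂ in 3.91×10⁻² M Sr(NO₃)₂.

1.24×10⁻¹² M

Sr₃(PO₄)₂(s) ⇌ 3 Sr²⁺(aq) + 2 PO₄³⁻(aq)
Let s be the solubility of Sr₃(PO₄)₂ here. The common ion gives [Sr²⁺] ≈ 3.91×10⁻² M, and [PO₄³⁻] = 2s.
Ksp = [Sr²⁺]^3[PO₄³⁻]^2 = (3.91×10⁻²)^3(2s)^2
(2s)^2 = 3.66×10⁻²⁸ / (3.91×10⁻²)^3 = 6.12×10⁻²⁴
s = 1.24×10⁻¹² M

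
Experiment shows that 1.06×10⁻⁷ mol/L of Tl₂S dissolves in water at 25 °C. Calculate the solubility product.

Tl₂S(s) ⇌ 2 Tl⁺(aq) + S²⁻(aq)
With molar solubility s: [Tl⁺] = 2s, [S²⁻] = s.
Ksp = [Tl⁺]^2[S²⁻] = (2s)^2 · s = 4s^3
Ksp = 4 × (1.06×10⁻⁷)^3 = 4.76×10⁻²¹

Ksp = 4.76×10⁻²¹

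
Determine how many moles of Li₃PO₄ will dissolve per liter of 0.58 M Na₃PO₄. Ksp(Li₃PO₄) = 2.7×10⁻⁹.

5.6×10⁻⁴ M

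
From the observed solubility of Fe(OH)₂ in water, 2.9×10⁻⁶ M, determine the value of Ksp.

Ksp = 9.8×10⁻¹⁷

Fe(OH)₂(s) ⇌ Fe²⁺(aq) + 2 OH⁻(aq)
Let s be the molar solubility. Then [Fe²⁺] = s and [OH⁻] = 2s.
Ksp = [Fe²⁺][OH⁻]^2 = s · (2s)^2 = 4s^3
Ksp = 4 × (2.9×10⁻⁶)^3 = 9.8×10⁻¹⁷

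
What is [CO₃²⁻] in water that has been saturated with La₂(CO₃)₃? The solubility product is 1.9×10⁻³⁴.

La₂(CO₃)₃(s) ⇌ 2 La³⁺(aq) + 3 CO₃²⁻(aq)
Let s be the molar solubility. Then [La³⁺] = 2s and [CO₃²⁻] = 3s.
Ksp = [La³⁺]^2[CO₃²⁻]^3 = (2s)^2 · (3s)^3 = 108s^5 = 1.9×10⁻³⁴
s = 7.1×10⁻⁸ mol L⁻¹
[CO₃²⁻] = 3s = 2.1×10⁻⁷ mol L⁻¹

2.1×10⁻⁷ M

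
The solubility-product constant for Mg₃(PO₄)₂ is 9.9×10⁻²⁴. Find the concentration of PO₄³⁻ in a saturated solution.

Mg₃(PO₄)₂(s) ⇌ 3 Mg²⁺(aq) + 2 PO₄³⁻(aq)
With molar solubility s: [Mg²⁺] = 3s, [PO₄³⁻] = 2s.
Ksp = [Mg²⁺]^3[PO₄³⁻]^2 = (3s)^3 · (2s)^2 = 108s^5 = 9.9×10⁻²⁴
s = 9.8×10⁻⁶ mol/L
[PO₄³⁻] = 2s = 2.0×10⁻⁵ mol/L

2.0×10⁻⁵ M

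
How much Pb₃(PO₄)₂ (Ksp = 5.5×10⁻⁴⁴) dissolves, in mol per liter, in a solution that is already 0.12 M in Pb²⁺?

2.8×10⁻²¹ M

Pb₃(PO₄)₂(s) ⇌ 3 Pb²⁺(aq) + 2 PO₄³⁻(aq)
The solution already contains Pb²⁺ at 0.12 M. Let s be the molar solubility of Pb₃(PO₄)₂.
[Pb²⁺] ≈ 0.12 M (common ion dominates); [PO₄³⁻] = 2s.
Ksp = [Pb²⁺]^3[PO₄³⁻]^2 = (0.12)^3(2s)^2
(2s)^2 = 5.5×10⁻⁴⁴ / (0.12)^3 = 3.2×10⁻⁴¹
s = 2.8×10⁻²¹ M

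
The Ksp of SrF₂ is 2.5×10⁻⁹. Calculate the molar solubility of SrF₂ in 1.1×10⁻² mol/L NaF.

2.1×10⁻⁵ M

SrF₂(s) ⇌ Sr²⁺(aq) + 2 F⁻(aq)
F⁻ is already present at 1.1×10⁻² mol/L. If s mol/L of SrF₂ dissolves, [Sr²⁺] = s while [F⁻] ≈ 1.1×10⁻² mol/L.
Ksp = [Sr²⁺][F⁻]^2 = s(1.1×10⁻²)^2
s = 2.5×10⁻⁹ / (1.1×10⁻²)^2 = 2.1×10⁻⁵
s = 2.1×10⁻⁵ mol/L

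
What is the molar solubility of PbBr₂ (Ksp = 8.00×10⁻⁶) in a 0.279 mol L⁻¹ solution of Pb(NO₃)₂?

PbBr₂(s) ⇌ Pb²⁺(aq) + 2 Br⁻(aq)
With Pb²⁺ already at 0.279 mol L⁻¹ and s small, take [Pb²⁺] ≈ 0.279 mol L⁻¹ and [Br⁻] = 2s.
Ksp = [Pb²⁺][Br⁻]^2 = (0.279)(2s)^2
(2s)^2 = 8.00×10⁻⁶ / (0.279) = 2.87×10⁻⁵
s = 2.68×10⁻³ mol L⁻¹

2.68×10⁻³ M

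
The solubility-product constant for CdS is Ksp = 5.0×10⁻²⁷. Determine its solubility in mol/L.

7.1×10⁻¹⁴ M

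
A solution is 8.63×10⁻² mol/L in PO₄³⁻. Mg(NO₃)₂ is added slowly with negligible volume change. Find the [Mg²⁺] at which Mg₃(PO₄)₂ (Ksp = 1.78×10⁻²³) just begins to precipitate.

Precipitation of each salt begins when its ion product equals Ksp.
Mg₃(PO₄)₂(s) ⇌ 3 Mg²⁺(aq) + 2 PO₄³⁻(aq)
Ksp = [Mg²⁺]^3[PO₄³⁻]^2 = [Mg²⁺]^3(8.63×10⁻²)^2
[Mg²⁺]^3 = 1.78×10⁻²³ / (8.63×10⁻²)^2 = 2.39×10⁻²¹
[Mg²⁺] = 1.34×10⁻⁷ mol/L

1.34×10⁻⁷ M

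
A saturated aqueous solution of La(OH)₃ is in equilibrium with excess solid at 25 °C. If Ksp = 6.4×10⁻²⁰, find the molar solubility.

La(OH)₃(s) ⇌ La³⁺(aq) + 3 OH⁻(aq)
Call the molar solubility s, so that [La³⁺] = s and [OH⁻] = 3s.
Ksp = [La³⁺][OH⁻]^3 = s · (3s)^3 = 27s^4
27s^4 = 6.4×10⁻²⁰  ⇒  s^4 = 2.4×10⁻²¹
Taking the 4th root, s = 7.0×10⁻⁶ mol L⁻¹.

7.0×10⁻⁶ M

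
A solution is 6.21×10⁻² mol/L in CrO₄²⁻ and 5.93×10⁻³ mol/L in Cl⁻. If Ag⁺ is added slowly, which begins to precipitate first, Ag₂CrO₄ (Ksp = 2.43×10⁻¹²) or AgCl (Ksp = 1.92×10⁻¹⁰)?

AgCl

Precipitation of each salt begins when its ion product equals Ksp.
For Ag₂CrO₄: [Ag⁺] = (Ksp/[CrO₄²⁻])^(1/2) = 6.26×10⁻⁶ mol/L
For AgCl: [Ag⁺] = (Ksp/[Cl⁻]) = 3.24×10⁻⁸ mol/L
The smaller threshold [Ag⁺] is reached first, so AgCl precipitates first.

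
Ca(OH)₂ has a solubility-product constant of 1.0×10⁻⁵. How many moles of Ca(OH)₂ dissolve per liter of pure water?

Ca(OH)₂(s) ⇌ Ca²⁺(aq) + 2 OH⁻(aq)
Call the molar solubility s, so that [Ca²⁺] = s and [OH⁻] = 2s.
Ksp = [Ca²⁺][OH⁻]^2 = s · (2s)^2 = 4s^3
4s^3 = 1.0×10⁻⁵  ⇒  s^3 = 2.5×10⁻⁶
s = (2.5×10⁻⁶)^(1/3) = 1.4×10⁻² mol L⁻¹

1.4×10⁻² M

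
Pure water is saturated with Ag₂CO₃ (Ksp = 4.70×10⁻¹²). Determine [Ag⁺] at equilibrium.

2.11×10⁻⁴ M

Ag₂CO₃(s) ⇌ 2 Ag⁺(aq) + CO₃²⁻(aq)
With molar solubility s: [Ag⁺] = 2s, [CO₃²⁻] = s.
Ksp = [Ag⁺]^2[CO₃²⁻] = (2s)^2 · s = 4s^3 = 4.70×10⁻¹²
s = 1.06×10⁻⁴ mol L⁻¹
[Ag⁺] = 2s = 2.11×10⁻⁴ mol L⁻¹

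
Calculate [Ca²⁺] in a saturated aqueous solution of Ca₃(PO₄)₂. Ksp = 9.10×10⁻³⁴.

2.90×10⁻⁷ M

Ca₃(PO₄)₂(s) ⇌ 3 Ca²⁺(aq) + 2 PO₄³⁻(aq)
For each mole of Ca₃(PO₄)₂ that dissolves per liter, [Ca²⁺] = 3s and [PO₄³⁻] = 2s; let s denote this solubility.
Ksp = [Ca²⁺]^3[PO₄³⁻]^2 = (3s)^3 · (2s)^2 = 108s^5 = 9.10×10⁻³⁴
s = 9.66×10⁻⁸ mol/L
[Ca²⁺] = 3s = 2.90×10⁻⁷ mol/L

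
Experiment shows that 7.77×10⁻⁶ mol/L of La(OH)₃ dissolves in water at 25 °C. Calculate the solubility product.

Ksp = 9.84×10⁻²⁰

La(OH)₃(s) ⇌ La³⁺(aq) + 3 OH⁻(aq)
With molar solubility s: [La³⁺] = s, [OH⁻] = 3s.
Ksp = [La³⁺][OH⁻]^3 = s · (3s)^3 = 27s^4
Ksp = 27 × (7.77×10⁻⁶)^4 = 9.84×10⁻²⁰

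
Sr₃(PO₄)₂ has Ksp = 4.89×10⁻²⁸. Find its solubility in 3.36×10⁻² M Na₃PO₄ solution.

2.52×10⁻⁹ M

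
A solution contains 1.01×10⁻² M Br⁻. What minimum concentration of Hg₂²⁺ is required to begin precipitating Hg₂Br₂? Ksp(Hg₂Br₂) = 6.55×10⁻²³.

A salt starts to precipitate once the ion product Q reaches its Ksp.
Hg₂Br₂(s) ⇌ Hg₂²⁺(aq) + 2 Br⁻(aq)
Ksp = [Hg₂²⁺][Br⁻]^2 = [Hg₂²⁺](1.01×10⁻²)^2
[Hg₂²⁺] = 6.55×10⁻²³ / (1.01×10⁻²)^2 = 6.42×10⁻¹⁹
[Hg₂²⁺] = 6.42×10⁻¹⁹ M

6.42×10⁻¹⁹ M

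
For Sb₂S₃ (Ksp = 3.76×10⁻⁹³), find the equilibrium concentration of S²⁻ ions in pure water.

3.85×10⁻¹⁹ M

Sb₂S₃(s) ⇌ 2 Sb³⁺(aq) + 3 S²⁻(aq)
For each mole of Sb₂S₃ that dissolves per liter, [Sb³⁺] = 2s and [S²⁻] = 3s; let s denote this solubility.
Ksp = [Sb³⁺]^2[S²⁻]^3 = (2s)^2 · (3s)^3 = 108s^5 = 3.76×10⁻⁹³
s = 1.28×10⁻¹⁹ mol L⁻¹
[S²⁻] = 3s = 3.85×10⁻¹⁹ mol L⁻¹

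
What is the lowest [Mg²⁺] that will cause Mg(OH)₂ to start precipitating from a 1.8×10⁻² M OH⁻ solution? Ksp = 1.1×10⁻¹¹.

Each salt precipitates once Q = Ksp for that salt.
Mg(OH)₂(s) ⇌ Mg²⁺(aq) + 2 OH⁻(aq)
Ksp = [Mg²⁺][OH⁻]^2 = [Mg²⁺](1.8×10⁻²)^2
[Mg²⁺] = 1.1×10⁻¹¹ / (1.8×10⁻²)^2 = 3.4×10⁻⁸
[Mg²⁺] = 3.4×10⁻⁸ M

3.4×10⁻⁸ M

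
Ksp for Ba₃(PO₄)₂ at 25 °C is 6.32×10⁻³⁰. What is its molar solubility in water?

5.67×10⁻⁷ M

Ba₃(PO₄)₂(s) ⇌ 3 Ba²⁺(aq) + 2 PO₄³⁻(aq)
If s mol/L of Ba₃(PO₄)₂ dissolves, [Ba²⁺] = 3s and [PO₄³⁻] = 2s.
Ksp = [Ba²⁺]^3[PO₄³⁻]^2 = (3s)^3 · (2s)^2 = 108s^5
108s^5 = 6.32×10⁻³⁰  ⇒  s^5 = 5.85×10⁻³²
Taking the 5th root, s = 5.67×10⁻⁷ mol/L.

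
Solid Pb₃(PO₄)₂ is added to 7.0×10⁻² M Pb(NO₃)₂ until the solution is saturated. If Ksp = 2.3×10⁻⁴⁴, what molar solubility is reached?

Pb₃(PO₄)₂(s) ⇌ 3 Pb²⁺(aq) + 2 PO₄³⁻(aq)
With Pb²⁺ already at 7.0×10⁻² M and s small, take [Pb²⁺] ≈ 7.0×10⁻² M and [PO₄³⁻] = 2s.
Ksp = [Pb²⁺]^3[PO₄³⁻]^2 = (7.0×10⁻²)^3(2s)^2
(2s)^2 = 2.3×10⁻⁴⁴ / (7.0×10⁻²)^3 = 6.7×10⁻⁴¹
s = 4.1×10⁻²¹ M

4.1×10⁻²¹ M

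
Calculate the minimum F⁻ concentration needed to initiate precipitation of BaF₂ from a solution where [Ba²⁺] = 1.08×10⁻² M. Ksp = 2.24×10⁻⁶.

1.44×10⁻² M

A salt starts to precipitate once the ion product Q reaches its Ksp.
BaF₂(s) ⇌ Ba²⁺(aq) + 2 F⁻(aq)
Ksp = [Ba²⁺][F⁻]^2 = [F⁻]^2(1.08×10⁻²)
[F⁻]^2 = 2.24×10⁻⁶ / (1.08×10⁻²) = 2.07×10⁻⁴
[F⁻] = 1.44×10⁻² M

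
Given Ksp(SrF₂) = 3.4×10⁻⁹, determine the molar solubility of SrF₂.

9.5×10⁻⁴ M

SrF₂(s) ⇌ Sr²⁺(aq) + 2 F⁻(aq)
If s mol/L of SrF₂ dissolves, [Sr²⁺] = s and [F⁻] = 2s.
Ksp = [Sr²⁺][F⁻]^2 = s · (2s)^2 = 4s^3
4s^3 = 3.4×10⁻⁹  ⇒  s^3 = 8.5×10⁻¹⁰
s = (8.5×10⁻¹⁰)^(1/3) = 9.5×10⁻⁴ mol L⁻¹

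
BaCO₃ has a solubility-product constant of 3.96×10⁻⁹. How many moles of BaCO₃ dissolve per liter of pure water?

6.29×10⁻⁵ M

BaCO₃(s) ⇌ Ba²⁺(aq) + CO₃²⁻(aq)
With molar solubility s: [Ba²⁺] = s, [CO₃²⁻] = s.
Ksp = [Ba²⁺][CO₃²⁻] = s · s = s^2
s^2 = 3.96×10⁻⁹
Taking the 2nd root, s = 6.29×10⁻⁵ mol L⁻¹.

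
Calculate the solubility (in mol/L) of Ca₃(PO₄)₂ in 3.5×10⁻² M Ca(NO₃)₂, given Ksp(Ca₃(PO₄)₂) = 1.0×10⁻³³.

Ca₃(PO₄)₂(s) ⇌ 3 Ca²⁺(aq) + 2 PO₄³⁻(aq)
Let s be the solubility of Ca₃(PO₄)₂ here. The common ion gives [Ca²⁺] ≈ 3.5×10⁻² M, and [PO₄³⁻] = 2s.
Ksp = [Ca²⁺]^3[PO₄³⁻]^2 = (3.5×10⁻²)^3(2s)^2
(2s)^2 = 1.0×10⁻³³ / (3.5×10⁻²)^3 = 2.3×10⁻²⁹
s = 2.4×10⁻¹⁵ M

2.4×10⁻¹⁵ M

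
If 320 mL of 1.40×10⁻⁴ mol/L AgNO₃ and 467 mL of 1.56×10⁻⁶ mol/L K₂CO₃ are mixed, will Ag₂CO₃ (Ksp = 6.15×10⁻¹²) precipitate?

No

After mixing, V = 320 mL + 467 mL = 787 mL.
[Ag⁺] = (1.40×10⁻⁴)(320)/787 = 5.69×10⁻⁵ mol/L
[CO₃²⁻] = (1.56×10⁻⁶)(467)/787 = 9.26×10⁻⁷ mol/L
Q = [Ag⁺]^2[CO₃²⁻] = 3.00×10⁻¹⁵
Q < Ksp (3.00×10⁻¹⁵ vs 6.15×10⁻¹²); the solution remains unsaturated and no precipitate forms.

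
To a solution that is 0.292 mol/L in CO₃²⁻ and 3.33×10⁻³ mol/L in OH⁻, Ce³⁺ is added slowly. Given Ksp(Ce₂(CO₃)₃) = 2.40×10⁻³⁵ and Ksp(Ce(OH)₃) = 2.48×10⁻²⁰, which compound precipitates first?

The threshold for precipitation is Q = Ksp.
For Ce₂(CO₃)₃: [Ce³⁺] = (Ksp/[CO₃²⁻]^3)^(1/2) = 3.10×10⁻¹⁷ mol/L
For Ce(OH)₃: [Ce³⁺] = (Ksp/[OH⁻]^3) = 6.72×10⁻¹³ mol/L
Ce₂(CO₃)₃ requires the lower [Ce³⁺], so it precipitates first.

Ce₂(CO₃)₃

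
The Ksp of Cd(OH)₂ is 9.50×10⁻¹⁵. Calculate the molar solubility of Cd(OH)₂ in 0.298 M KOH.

Cd(OH)₂(s) ⇌ Cd²⁺(aq) + 2 OH⁻(aq)
Let s be the solubility of Cd(OH)₂ here. The common ion gives [OH⁻] ≈ 0.298 M, and [Cd²⁺] = s.
Ksp = [Cd²⁺][OH⁻]^2 = s(0.298)^2
s = 9.50×10⁻¹⁵ / (0.298)^2 = 1.07×10⁻¹³
s = 1.07×10⁻¹³ M

1.07×10⁻¹³ M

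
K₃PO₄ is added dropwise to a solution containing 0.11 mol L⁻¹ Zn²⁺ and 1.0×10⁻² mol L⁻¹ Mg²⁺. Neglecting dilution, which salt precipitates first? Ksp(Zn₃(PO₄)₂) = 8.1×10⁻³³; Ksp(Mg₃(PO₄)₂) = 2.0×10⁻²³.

Each salt precipitates once Q = Ksp for that salt.
For Zn₃(PO₄)₂: [PO₄³⁻] = (Ksp/[Zn²⁺]^3)^(1/2) = 2.5×10⁻¹⁵ mol L⁻¹
For Mg₃(PO₄)₂: [PO₄³⁻] = (Ksp/[Mg²⁺]^3)^(1/2) = 4.5×10⁻⁹ mol L⁻¹
The smaller threshold [PO₄³⁻] is reached first, so Zn₃(PO₄)₂ precipitates first.

Zn₃(PO₄)₂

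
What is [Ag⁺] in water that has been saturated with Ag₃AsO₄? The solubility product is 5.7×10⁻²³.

Ag₃AsO₄(s) ⇌ 3 Ag⁺(aq) + AsO₄³⁻(aq)
Call the molar solubility s, so that [Ag⁺] = 3s and [AsO₄³⁻] = s.
Ksp = [Ag⁺]^3[AsO₄³⁻] = (3s)^3 · s = 27s^4 = 5.7×10⁻²³
s = 1.2×10⁻⁶ M
[Ag⁺] = 3s = 3.6×10⁻⁶ M

3.6×10⁻⁶ M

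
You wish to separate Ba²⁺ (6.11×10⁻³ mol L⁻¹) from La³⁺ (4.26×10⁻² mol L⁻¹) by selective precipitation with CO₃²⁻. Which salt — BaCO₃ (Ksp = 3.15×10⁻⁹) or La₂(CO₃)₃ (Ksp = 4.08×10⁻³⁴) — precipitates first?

Each salt precipitates once Q = Ksp for that salt.
For BaCO₃: [CO₃²⁻] = (Ksp/[Ba²⁺]) = 5.16×10⁻⁷ mol L⁻¹
For La₂(CO₃)₃: [CO₃²⁻] = (Ksp/[La³⁺]^2)^(1/3) = 6.08×10⁻¹¹ mol L⁻¹
Since La₂(CO₃)₃ needs less CO₃²⁻ to reach saturation, it precipitates first.

La₂(CO₃)₃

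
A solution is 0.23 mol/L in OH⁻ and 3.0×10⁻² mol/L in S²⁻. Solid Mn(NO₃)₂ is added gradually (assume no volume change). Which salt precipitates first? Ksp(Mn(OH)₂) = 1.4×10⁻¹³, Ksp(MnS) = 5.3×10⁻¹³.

Precipitation begins when Q = Ksp.
For Mn(OH)₂: [Mn²⁺] = (Ksp/[OH⁻]^2) = 2.6×10⁻¹² mol/L
For MnS: [Mn²⁺] = (Ksp/[S²⁻]) = 1.8×10⁻¹¹ mol/L
The smaller threshold [Mn²⁺] is reached first, so Mn(OH)₂ precipitates first.

Mn(OH)₂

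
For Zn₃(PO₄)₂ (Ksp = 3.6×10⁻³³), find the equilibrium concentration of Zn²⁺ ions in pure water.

3.8×10⁻⁷ M

Zn₃(PO₄)₂(s) ⇌ 3 Zn²⁺(aq) + 2 PO₄³⁻(aq)
Call the molar solubility s, so that [Zn²⁺] = 3s and [PO₄³⁻] = 2s.
Ksp = [Zn²⁺]^3[PO₄³⁻]^2 = (3s)^3 · (2s)^2 = 108s^5 = 3.6×10⁻³³
s = 1.3×10⁻⁷ M
[Zn²⁺] = 3s = 3.8×10⁻⁷ M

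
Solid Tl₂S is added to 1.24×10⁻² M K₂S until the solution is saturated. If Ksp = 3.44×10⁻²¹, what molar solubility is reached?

Tl₂S(s) ⇌ 2 Tl⁺(aq) + S²⁻(aq)
With S²⁻ already at 1.24×10⁻² M and s small, take [S²⁻] ≈ 1.24×10⁻² M and [Tl⁺] = 2s.
Ksp = [Tl⁺]^2[S²⁻] = (2s)^2(1.24×10⁻²)
(2s)^2 = 3.44×10⁻²¹ / (1.24×10⁻²) = 2.77×10⁻¹⁹
s = 2.63×10⁻¹⁰ M

2.63×10⁻¹⁰ M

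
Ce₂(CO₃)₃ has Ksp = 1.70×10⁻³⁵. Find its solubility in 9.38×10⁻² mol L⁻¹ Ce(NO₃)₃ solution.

4.15×10⁻¹² M

Ce₂(CO₃)₃(s) ⇌ 2 Ce³⁺(aq) + 3 CO₃²⁻(aq)
The solution already contains Ce³⁺ at 9.38×10⁻² mol L⁻¹. Let s be the molar solubility of Ce₂(CO₃)₃.
[Ce³⁺] ≈ 9.38×10⁻² mol L⁻¹ (common ion dominates); [CO₃²⁻] = 3s.
Ksp = [Ce³⁺]^2[CO₃²⁻]^3 = (9.38×10⁻²)^2(3s)^3
(3s)^3 = 1.70×10⁻³⁵ / (9.38×10⁻²)^2 = 1.93×10⁻³³
s = 4.15×10⁻¹² mol L⁻¹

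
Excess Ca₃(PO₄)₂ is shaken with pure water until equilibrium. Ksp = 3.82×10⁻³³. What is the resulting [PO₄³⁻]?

2.57×10⁻⁷ M

Ca₃(PO₄)₂(s) ⇌ 3 Ca²⁺(aq) + 2 PO₄³⁻(aq)
For each mole of Ca₃(PO₄)₂ that dissolves per liter, [Ca²⁺] = 3s and [PO₄³⁻] = 2s; let s denote this solubility.
Ksp = [Ca²⁺]^3[PO₄³⁻]^2 = (3s)^3 · (2s)^2 = 108s^5 = 3.82×10⁻³³
s = 1.29×10⁻⁷ mol/L
[PO₄³⁻] = 2s = 2.57×10⁻⁷ mol/L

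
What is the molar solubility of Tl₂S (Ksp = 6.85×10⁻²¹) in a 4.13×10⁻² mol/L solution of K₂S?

2.04×10⁻¹⁰ M

Tl₂S(s) ⇌ 2 Tl⁺(aq) + S²⁻(aq)
Let s be the solubility of Tl₂S here. The common ion gives [S²⁻] ≈ 4.13×10⁻² mol/L, and [Tl⁺] = 2s.
Ksp = [Tl⁺]^2[S²⁻] = (2s)^2(4.13×10⁻²)
(2s)^2 = 6.85×10⁻²¹ / (4.13×10⁻²) = 1.66×10⁻¹⁹
s = 2.04×10⁻¹⁰ mol/L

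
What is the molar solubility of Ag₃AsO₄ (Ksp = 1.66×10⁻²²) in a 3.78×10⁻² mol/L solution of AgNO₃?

3.07×10⁻¹⁸ M

Ag₃AsO₄(s) ⇌ 3 Ag⁺(aq) + AsO₄³⁻(aq)
Let s be the solubility of Ag₃AsO₄ here. The common ion gives [Ag⁺] ≈ 3.78×10⁻² mol/L, and [AsO₄³⁻] = s.
Ksp = [Ag⁺]^3[AsO₄³⁻] = (3.78×10⁻²)^3s
s = 1.66×10⁻²² / (3.78×10⁻²)^3 = 3.07×10⁻¹⁸
s = 3.07×10⁻¹⁸ mol/L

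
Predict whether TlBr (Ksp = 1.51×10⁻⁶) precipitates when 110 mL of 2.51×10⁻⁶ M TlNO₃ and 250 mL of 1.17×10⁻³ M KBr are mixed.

After mixing, V = 110 mL + 250 mL = 360 mL.
[Tl⁺] = (2.51×10⁻⁶)(110)/360 = 7.67×10⁻⁷ M
[Br⁻] = (1.17×10⁻³)(250)/360 = 8.13×10⁻⁴ M
Q = [Tl⁺][Br⁻] = 6.23×10⁻¹⁰
Q < Ksp (6.23×10⁻¹⁰ vs 1.51×10⁻⁶); the solution remains unsaturated and no precipitate forms.

No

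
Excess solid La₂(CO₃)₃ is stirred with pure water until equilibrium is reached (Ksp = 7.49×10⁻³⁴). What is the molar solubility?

La₂(CO₃)₃(s) ⇌ 2 La³⁺(aq) + 3 CO₃²⁻(aq)
Call the molar solubility s, so that [La³⁺] = 2s and [CO₃²⁻] = 3s.
Ksp = [La³⁺]^2[CO₃²⁻]^3 = (2s)^2 · (3s)^3 = 108s^5
108s^5 = 7.49×10⁻³⁴  ⇒  s^5 = 6.94×10⁻³⁶
Taking the 5th root, s = 9.29×10⁻⁸ mol/L.

9.29×10⁻⁸ M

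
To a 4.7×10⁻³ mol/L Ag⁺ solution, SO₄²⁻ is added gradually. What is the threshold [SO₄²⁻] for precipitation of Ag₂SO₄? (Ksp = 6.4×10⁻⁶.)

Precipitation of each salt begins when its ion product equals Ksp.
Ag₂SO₄(s) ⇌ 2 Ag⁺(aq) + SO₄²⁻(aq)
Ksp = [Ag⁺]^2[SO₄²⁻] = [SO₄²⁻](4.7×10⁻³)^2
[SO₄²⁻] = 6.4×10⁻⁶ / (4.7×10⁻³)^2 = 0.29
[SO₄²⁻] = 0.29 mol/L

0.29 M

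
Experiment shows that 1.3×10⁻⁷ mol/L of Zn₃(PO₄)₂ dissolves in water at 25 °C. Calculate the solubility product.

Ksp = 4.0×10⁻³³

Zn₃(PO₄)₂(s) ⇌ 3 Zn²⁺(aq) + 2 PO₄³⁻(aq)
With molar solubility s: [Zn²⁺] = 3s, [PO₄³⁻] = 2s.
Ksp = [Zn²⁺]^3[PO₄³⁻]^2 = (3s)^3 · (2s)^2 = 108s^5
Ksp = 108 × (1.3×10⁻⁷)^5 = 4.0×10⁻³³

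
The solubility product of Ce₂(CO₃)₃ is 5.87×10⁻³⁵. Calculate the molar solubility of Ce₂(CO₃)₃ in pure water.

5.59×10⁻⁸ M

Ce₂(CO₃)₃(s) ⇌ 2 Ce³⁺(aq) + 3 CO₃²⁻(aq)
For each mole of Ce₂(CO₃)₃ that dissolves per liter, [Ce³⁺] = 2s and [CO₃²⁻] = 3s; let s denote this solubility.
Ksp = [Ce³⁺]^2[CO₃²⁻]^3 = (2s)^2 · (3s)^3 = 108s^5
108s^5 = 5.87×10⁻³⁵  ⇒  s^5 = 5.44×10⁻³⁷
s = (5.44×10⁻³⁷)^(1/5) = 5.59×10⁻⁸ mol L⁻¹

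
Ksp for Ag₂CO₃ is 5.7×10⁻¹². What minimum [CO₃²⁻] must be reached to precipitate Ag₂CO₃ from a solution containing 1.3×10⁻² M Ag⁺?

3.4×10⁻⁸ M

Precipitation of each salt begins when its ion product equals Ksp.
Ag₂CO₃(s) ⇌ 2 Ag⁺(aq) + CO₃²⁻(aq)
Ksp = [Ag⁺]^2[CO₃²⁻] = [CO₃²⁻](1.3×10⁻²)^2
[CO₃²⁻] = 5.7×10⁻¹² / (1.3×10⁻²)^2 = 3.4×10⁻⁸
[CO₃²⁻] = 3.4×10⁻⁸ M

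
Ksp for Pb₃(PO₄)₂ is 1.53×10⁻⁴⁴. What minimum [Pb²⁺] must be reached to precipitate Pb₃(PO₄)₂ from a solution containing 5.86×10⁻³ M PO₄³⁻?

7.64×10⁻¹⁴ M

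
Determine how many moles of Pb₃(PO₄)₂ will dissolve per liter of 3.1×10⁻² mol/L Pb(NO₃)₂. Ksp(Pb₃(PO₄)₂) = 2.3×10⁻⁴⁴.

1.4×10⁻²⁰ M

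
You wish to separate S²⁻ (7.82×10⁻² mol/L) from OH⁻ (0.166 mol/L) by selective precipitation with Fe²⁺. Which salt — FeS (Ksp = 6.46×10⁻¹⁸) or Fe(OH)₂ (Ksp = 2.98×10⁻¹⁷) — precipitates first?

FeS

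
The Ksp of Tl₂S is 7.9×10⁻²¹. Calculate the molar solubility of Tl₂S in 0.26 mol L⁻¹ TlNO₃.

Tl₂S(s) ⇌ 2 Tl⁺(aq) + S²⁻(aq)
With Tl⁺ already at 0.26 mol L⁻¹ and s small, take [Tl⁺] ≈ 0.26 mol L⁻¹ and [S²⁻] = s.
Ksp = [Tl⁺]^2[S²⁻] = (0.26)^2s
s = 7.9×10⁻²¹ / (0.26)^2 = 1.2×10⁻¹⁹
s = 1.2×10⁻¹⁹ mol L⁻¹

1.2×10⁻¹⁹ M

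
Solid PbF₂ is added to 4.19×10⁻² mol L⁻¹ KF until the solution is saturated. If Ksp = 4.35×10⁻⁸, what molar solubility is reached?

2.48×10⁻⁵ M

PbF₂(s) ⇌ Pb²⁺(aq) + 2 F⁻(aq)
The solution already contains F⁻ at 4.19×10⁻² mol L⁻¹. Let s be the molar solubility of PbF₂.
[F⁻] ≈ 4.19×10⁻² mol L⁻¹ (common ion dominates); [Pb²⁺] = s.
Ksp = [Pb²⁺][F⁻]^2 = s(4.19×10⁻²)^2
s = 4.35×10⁻⁸ / (4.19×10⁻²)^2 = 2.48×10⁻⁵
s = 2.48×10⁻⁵ mol L⁻¹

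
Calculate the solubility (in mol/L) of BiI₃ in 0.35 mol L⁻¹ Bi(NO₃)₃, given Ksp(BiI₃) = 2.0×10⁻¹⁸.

6.0×10⁻⁷ M

BiI₃(s) ⇌ Bi³⁺(aq) + 3 I⁻(aq)
With Bi³⁺ already at 0.35 mol L⁻¹ and s small, take [Bi³⁺] ≈ 0.35 mol L⁻¹ and [I⁻] = 3s.
Ksp = [Bi³⁺][I⁻]^3 = (0.35)(3s)^3
(3s)^3 = 2.0×10⁻¹⁸ / (0.35) = 5.7×10⁻¹⁸
s = 6.0×10⁻⁷ mol L⁻¹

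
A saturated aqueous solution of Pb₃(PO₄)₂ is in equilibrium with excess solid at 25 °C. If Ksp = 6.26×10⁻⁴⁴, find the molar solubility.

Pb₃(PO₄)₂(s) ⇌ 3 Pb²⁺(aq) + 2 PO₄³⁻(aq)
For each mole of Pb₃(PO₄)₂ that dissolves per liter, [Pb²⁺] = 3s and [PO₄³⁻] = 2s; let s denote this solubility.
Ksp = [Pb²⁺]^3[PO₄³⁻]^2 = (3s)^3 · (2s)^2 = 108s^5
108s^5 = 6.26×10⁻⁴⁴  ⇒  s^5 = 5.80×10⁻⁴⁶
s = (5.80×10⁻⁴⁶)^(1/5) = 8.97×10⁻¹⁰ M

8.97×10⁻¹⁰ M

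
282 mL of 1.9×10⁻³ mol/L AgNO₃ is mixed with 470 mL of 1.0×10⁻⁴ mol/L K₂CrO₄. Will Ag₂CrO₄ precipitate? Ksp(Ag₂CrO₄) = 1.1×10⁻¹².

Yes

After mixing, V = 282 mL + 470 mL = 752 mL.
[Ag⁺] = (1.9×10⁻³)(282)/752 = 7.1×10⁻⁴ mol/L
[CrO₄²⁻] = (1.0×10⁻⁴)(470)/752 = 6.3×10⁻⁵ mol/L
Q = [Ag⁺]^2[CrO₄²⁻] = 3.2×10⁻¹¹
Because Q > Ksp (3.2×10⁻¹¹ vs 1.1×10⁻¹²), a precipitate of Ag₂CrO₄ forms.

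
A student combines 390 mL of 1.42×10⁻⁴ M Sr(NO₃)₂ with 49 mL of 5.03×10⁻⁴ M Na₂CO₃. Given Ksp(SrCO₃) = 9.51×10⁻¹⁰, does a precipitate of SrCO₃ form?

Yes

After mixing, V = 390 mL + 49 mL = 439 mL.
[Sr²⁺] = (1.42×10⁻⁴)(390)/439 = 1.26×10⁻⁴ M
[CO₃²⁻] = (5.03×10⁻⁴)(49)/439 = 5.61×10⁻⁵ M
Q = [Sr²⁺][CO₃²⁻] = 7.08×10⁻⁹
Q = 7.08×10⁻⁹ > Ksp = 9.51×10⁻¹⁰, so the solution is supersaturated and SrCO₃ precipitates.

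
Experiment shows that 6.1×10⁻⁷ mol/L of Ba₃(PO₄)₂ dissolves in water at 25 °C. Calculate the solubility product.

Ba₃(PO₄)₂(s) ⇌ 3 Ba²⁺(aq) + 2 PO₄³⁻(aq)
If s mol/L of Ba₃(PO₄)₂ dissolves, [Ba²⁺] = 3s and [PO₄³⁻] = 2s.
Ksp = [Ba²⁺]^3[PO₄³⁻]^2 = (3s)^3 · (2s)^2 = 108s^5
Ksp = 108 × (6.1×10⁻⁷)^5 = 9.1×10⁻³⁰

Ksp = 9.1×10⁻³⁰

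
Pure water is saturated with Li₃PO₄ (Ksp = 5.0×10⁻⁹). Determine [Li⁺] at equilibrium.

Li₃PO₄(s) ⇌ 3 Li⁺(aq) + PO₄³⁻(aq)
Call the molar solubility s, so that [Li⁺] = 3s and [PO₄³⁻] = s.
Ksp = [Li⁺]^3[PO₄³⁻] = (3s)^3 · s = 27s^4 = 5.0×10⁻⁹
s = 3.7×10⁻³ mol L⁻¹
[Li⁺] = 3s = 1.1×10⁻² mol L⁻¹

1.1×10⁻² M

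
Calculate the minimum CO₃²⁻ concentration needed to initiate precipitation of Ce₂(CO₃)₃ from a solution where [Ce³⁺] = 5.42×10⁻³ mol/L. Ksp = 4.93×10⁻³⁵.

1.19×10⁻¹⁰ M

A salt starts to precipitate once the ion product Q reaches its Ksp.
Ce₂(CO₃)₃(s) ⇌ 2 Ce³⁺(aq) + 3 CO₃²⁻(aq)
Ksp = [Ce³⁺]^2[CO₃²⁻]^3 = [CO₃²⁻]^3(5.42×10⁻³)^2
[CO₃²⁻]^3 = 4.93×10⁻³⁵ / (5.42×10⁻³)^2 = 1.68×10⁻³⁰
[CO₃²⁻] = 1.19×10⁻¹⁰ mol/L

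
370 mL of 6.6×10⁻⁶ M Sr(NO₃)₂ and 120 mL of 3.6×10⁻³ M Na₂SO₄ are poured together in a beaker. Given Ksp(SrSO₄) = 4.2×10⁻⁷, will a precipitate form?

No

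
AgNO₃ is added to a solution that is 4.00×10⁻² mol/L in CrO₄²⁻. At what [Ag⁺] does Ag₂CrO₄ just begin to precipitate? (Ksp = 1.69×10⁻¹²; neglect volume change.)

6.50×10⁻⁶ M

Precipitation of each salt begins when its ion product equals Ksp.
Ag₂CrO₄(s) ⇌ 2 Ag⁺(aq) + CrO₄²⁻(aq)
Ksp = [Ag⁺]^2[CrO₄²⁻] = [Ag⁺]^2(4.00×10⁻²)
[Ag⁺]^2 = 1.69×10⁻¹² / (4.00×10⁻²) = 4.23×10⁻¹¹
[Ag⁺] = 6.50×10⁻⁶ mol/L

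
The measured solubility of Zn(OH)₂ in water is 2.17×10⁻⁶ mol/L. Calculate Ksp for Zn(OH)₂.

Ksp = 4.09×10⁻¹⁷

Zn(OH)₂(s) ⇌ Zn²⁺(aq) + 2 OH⁻(aq)
If s mol/L of Zn(OH)₂ dissolves, [Zn²⁺] = s and [OH⁻] = 2s.
Ksp = [Zn²⁺][OH⁻]^2 = s · (2s)^2 = 4s^3
Ksp = 4 × (2.17×10⁻⁶)^3 = 4.09×10⁻¹⁷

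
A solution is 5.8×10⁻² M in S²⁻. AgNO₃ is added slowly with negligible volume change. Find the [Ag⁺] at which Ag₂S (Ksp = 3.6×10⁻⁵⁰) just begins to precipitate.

7.9×10⁻²⁵ M

Precipitation begins when Q = Ksp.
Ag₂S(s) ⇌ 2 Ag⁺(aq) + S²⁻(aq)
Ksp = [Ag⁺]^2[S²⁻] = [Ag⁺]^2(5.8×10⁻²)
[Ag⁺]^2 = 3.6×10⁻⁵⁰ / (5.8×10⁻²) = 6.2×10⁻⁴⁹
[Ag⁺] = 7.9×10⁻²⁵ M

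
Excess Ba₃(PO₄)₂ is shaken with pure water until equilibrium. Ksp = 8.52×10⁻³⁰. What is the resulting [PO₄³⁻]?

1.20×10⁻⁶ M

Ba₃(PO₄)₂(s) ⇌ 3 Ba²⁺(aq) + 2 PO₄³⁻(aq)
Let s be the molar solubility. Then [Ba²⁺] = 3s and [PO₄³⁻] = 2s.
Ksp = [Ba²⁺]^3[PO₄³⁻]^2 = (3s)^3 · (2s)^2 = 108s^5 = 8.52×10⁻³⁰
s = 6.02×10⁻⁷ mol L⁻¹
[PO₄³⁻] = 2s = 1.20×10⁻⁶ mol L⁻¹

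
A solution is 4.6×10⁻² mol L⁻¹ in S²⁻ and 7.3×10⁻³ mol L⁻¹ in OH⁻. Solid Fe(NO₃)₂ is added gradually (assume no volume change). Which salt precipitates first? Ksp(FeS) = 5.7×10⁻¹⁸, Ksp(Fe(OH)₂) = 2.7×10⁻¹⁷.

A salt starts to precipitate once the ion product Q reaches its Ksp.
For FeS: [Fe²⁺] = (Ksp/[S²⁻]) = 1.2×10⁻¹⁶ mol L⁻¹
For Fe(OH)₂: [Fe²⁺] = (Ksp/[OH⁻]^2) = 5.1×10⁻¹³ mol L⁻¹
FeS requires the lower [Fe²⁺], so it precipitates first.

FeS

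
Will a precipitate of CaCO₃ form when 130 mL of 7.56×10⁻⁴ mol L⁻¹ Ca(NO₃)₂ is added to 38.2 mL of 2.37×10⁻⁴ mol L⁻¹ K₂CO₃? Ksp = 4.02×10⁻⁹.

Yes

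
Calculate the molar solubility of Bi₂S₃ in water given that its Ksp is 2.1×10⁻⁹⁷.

1.8×10⁻²⁰ M

Bi₂S₃(s) ⇌ 2 Bi³⁺(aq) + 3 S²⁻(aq)
If s mol/L of Bi₂S₃ dissolves, [Bi³⁺] = 2s and [S²⁻] = 3s.
Ksp = [Bi³⁺]^2[S²⁻]^3 = (2s)^2 · (3s)^3 = 108s^5
108s^5 = 2.1×10⁻⁹⁷  ⇒  s^5 = 1.9×10⁻⁹⁹
Taking the 5th root, s = 1.8×10⁻²⁰ M.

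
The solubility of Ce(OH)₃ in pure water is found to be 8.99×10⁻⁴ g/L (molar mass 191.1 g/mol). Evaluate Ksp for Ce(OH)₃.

Convert to molarity: s = 8.99×10⁻⁴ / 191.1 = 4.7043×10⁻⁶ mol/L
Ce(OH)₃(s) ⇌ Ce³⁺(aq) + 3 OH⁻(aq)
If s mol/L of Ce(OH)₃ dissolves, [Ce³⁺] = s and [OH⁻] = 3s.
Ksp = [Ce³⁺][OH⁻]^3 = s · (3s)^3 = 27s^4
Ksp = 27 × (4.7043×10⁻⁶)^4 = 1.32×10⁻²⁰

Ksp = 1.32×10⁻²⁰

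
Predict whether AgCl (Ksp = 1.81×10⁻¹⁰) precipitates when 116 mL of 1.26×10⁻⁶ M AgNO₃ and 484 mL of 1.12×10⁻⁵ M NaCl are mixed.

No

Total volume after mixing = 116 + 484 = 600 mL.
[Ag⁺] = (1.26×10⁻⁶)(116)/600 = 2.44×10⁻⁷ M
[Cl⁻] = (1.12×10⁻⁵)(484)/600 = 9.03×10⁻⁶ M
Q = [Ag⁺][Cl⁻] = 2.20×10⁻¹²
Q < Ksp (2.20×10⁻¹² vs 1.81×10⁻¹⁰); the solution remains unsaturated and no precipitate forms.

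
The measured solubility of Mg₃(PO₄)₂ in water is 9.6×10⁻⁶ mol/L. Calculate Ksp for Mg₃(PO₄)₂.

Mg₃(PO₄)₂(s) ⇌ 3 Mg²⁺(aq) + 2 PO₄³⁻(aq)
If s mol/L of Mg₃(PO₄)₂ dissolves, [Mg²⁺] = 3s and [PO₄³⁻] = 2s.
Ksp = [Mg²⁺]^3[PO₄³⁻]^2 = (3s)^3 · (2s)^2 = 108s^5
Ksp = 108 × (9.6×10⁻⁶)^5 = 8.8×10⁻²⁴

Ksp = 8.8×10⁻²⁴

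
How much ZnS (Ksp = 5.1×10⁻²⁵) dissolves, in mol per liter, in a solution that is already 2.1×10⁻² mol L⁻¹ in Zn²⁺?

2.4×10⁻²³ M

ZnS(s) ⇌ Zn²⁺(aq) + S²⁻(aq)
With Zn²⁺ already at 2.1×10⁻² mol L⁻¹ and s small, take [Zn²⁺] ≈ 2.1×10⁻² mol L⁻¹ and [S²⁻] = s.
Ksp = [Zn²⁺][S²⁻] = (2.1×10⁻²)s
s = 5.1×10⁻²⁵ / (2.1×10⁻²) = 2.4×10⁻²³
s = 2.4×10⁻²³ mol L⁻¹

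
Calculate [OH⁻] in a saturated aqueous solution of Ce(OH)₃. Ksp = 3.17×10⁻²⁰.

1.76×10⁻⁵ M

Ce(OH)₃(s) ⇌ Ce³⁺(aq) + 3 OH⁻(aq)
For each mole of Ce(OH)₃ that dissolves per liter, [Ce³⁺] = s and [OH⁻] = 3s; let s denote this solubility.
Ksp = [Ce³⁺][OH⁻]^3 = s · (3s)^3 = 27s^4 = 3.17×10⁻²⁰
s = 5.85×10⁻⁶ M
[OH⁻] = 3s = 1.76×10⁻⁵ M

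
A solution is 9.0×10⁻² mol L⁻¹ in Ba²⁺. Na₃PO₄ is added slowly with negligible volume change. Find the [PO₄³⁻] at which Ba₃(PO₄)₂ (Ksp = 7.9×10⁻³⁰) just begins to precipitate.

1.0×10⁻¹³ M

Each salt precipitates once Q = Ksp for that salt.
Ba₃(PO₄)₂(s) ⇌ 3 Ba²⁺(aq) + 2 PO₄³⁻(aq)
Ksp = [Ba²⁺]^3[PO₄³⁻]^2 = [PO₄³⁻]^2(9.0×10⁻²)^3
[PO₄³⁻]^2 = 7.9×10⁻³⁰ / (9.0×10⁻²)^3 = 1.1×10⁻²⁶
[PO₄³⁻] = 1.0×10⁻¹³ mol L⁻¹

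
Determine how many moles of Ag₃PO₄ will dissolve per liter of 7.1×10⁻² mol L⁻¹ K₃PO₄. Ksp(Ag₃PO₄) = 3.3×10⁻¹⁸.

Ag₃PO₄(s) ⇌ 3 Ag⁺(aq) + PO₄³⁻(aq)
Let s be the solubility of Ag₃PO₄ here. The common ion gives [PO₄³⁻] ≈ 7.1×10⁻² mol L⁻¹, and [Ag⁺] = 3s.
Ksp = [Ag⁺]^3[PO₄³⁻] = (3s)^3(7.1×10⁻²)
(3s)^3 = 3.3×10⁻¹⁸ / (7.1×10⁻²) = 4.6×10⁻¹⁷
s = 1.2×10⁻⁶ mol L⁻¹

1.2×10⁻⁶ M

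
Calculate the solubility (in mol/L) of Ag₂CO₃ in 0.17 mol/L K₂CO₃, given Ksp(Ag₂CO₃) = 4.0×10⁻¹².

Ag₂CO₃(s) ⇌ 2 Ag⁺(aq) + CO₃²⁻(aq)
CO₃²⁻ is already present at 0.17 mol/L. If s mol/L of Ag₂CO₃ dissolves, [Ag⁺] = 2s while [CO₃²⁻] ≈ 0.17 mol/L.
Ksp = [Ag⁺]^2[CO₃²⁻] = (2s)^2(0.17)
(2s)^2 = 4.0×10⁻¹² / (0.17) = 2.4×10⁻¹¹
s = 2.4×10⁻⁶ mol/L

2.4×10⁻⁶ M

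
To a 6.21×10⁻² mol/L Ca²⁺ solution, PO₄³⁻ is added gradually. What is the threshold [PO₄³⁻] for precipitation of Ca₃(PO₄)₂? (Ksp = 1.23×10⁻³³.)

2.27×10⁻¹⁵ M

Precipitation begins when Q = Ksp.
Ca₃(PO₄)₂(s) ⇌ 3 Ca²⁺(aq) + 2 PO₄³⁻(aq)
Ksp = [Ca²⁺]^3[PO₄³⁻]^2 = [PO₄³⁻]^2(6.21×10⁻²)^3
[PO₄³⁻]^2 = 1.23×10⁻³³ / (6.21×10⁻²)^3 = 5.14×10⁻³⁰
[PO₄³⁻] = 2.27×10⁻¹⁵ mol/L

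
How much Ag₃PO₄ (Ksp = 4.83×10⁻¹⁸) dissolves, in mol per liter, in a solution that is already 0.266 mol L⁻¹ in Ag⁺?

2.57×10⁻¹⁶ M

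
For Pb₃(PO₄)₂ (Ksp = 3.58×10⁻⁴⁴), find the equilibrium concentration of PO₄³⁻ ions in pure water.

1.60×10⁻⁹ M

Pb₃(PO₄)₂(s) ⇌ 3 Pb²⁺(aq) + 2 PO₄³⁻(aq)
With molar solubility s: [Pb²⁺] = 3s, [PO₄³⁻] = 2s.
Ksp = [Pb²⁺]^3[PO₄³⁻]^2 = (3s)^3 · (2s)^2 = 108s^5 = 3.58×10⁻⁴⁴
s = 8.02×10⁻¹⁰ M
[PO₄³⁻] = 2s = 1.60×10⁻⁹ M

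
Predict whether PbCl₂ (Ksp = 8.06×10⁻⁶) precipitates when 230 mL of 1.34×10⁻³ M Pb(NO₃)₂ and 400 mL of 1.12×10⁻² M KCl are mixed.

Total volume after mixing = 230 + 400 = 630 mL.
[Pb²⁺] = (1.34×10⁻³)(230)/630 = 4.89×10⁻⁴ M
[Cl⁻] = (1.12×10⁻²)(400)/630 = 7.11×10⁻³ M
Q = [Pb²⁺][Cl⁻]^2 = 2.47×10⁻⁸
Q = 2.47×10⁻⁸ < Ksp = 8.06×10⁻⁶, so the solution is unsaturated and no precipitate forms.

No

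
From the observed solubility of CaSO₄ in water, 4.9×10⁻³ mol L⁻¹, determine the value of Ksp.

CaSO₄(s) ⇌ Ca²⁺(aq) + SO₄²⁻(aq)
With molar solubility s: [Ca²⁺] = s, [SO₄²⁻] = s.
Ksp = [Ca²⁺][SO₄²⁻] = s · s = s^2
Ksp = (4.9×10⁻³)^2 = 2.4×10⁻⁵

Ksp = 2.4×10⁻⁵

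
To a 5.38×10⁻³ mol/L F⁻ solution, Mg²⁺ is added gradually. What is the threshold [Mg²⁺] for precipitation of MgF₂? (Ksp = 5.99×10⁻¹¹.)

2.07×10⁻⁶ M

A salt starts to precipitate once the ion product Q reaches its Ksp.
MgF₂(s) ⇌ Mg²⁺(aq) + 2 F⁻(aq)
Ksp = [Mg²⁺][F⁻]^2 = [Mg²⁺](5.38×10⁻³)^2
[Mg²⁺] = 5.99×10⁻¹¹ / (5.38×10⁻³)^2 = 2.07×10⁻⁶
[Mg²⁺] = 2.07×10⁻⁶ mol/L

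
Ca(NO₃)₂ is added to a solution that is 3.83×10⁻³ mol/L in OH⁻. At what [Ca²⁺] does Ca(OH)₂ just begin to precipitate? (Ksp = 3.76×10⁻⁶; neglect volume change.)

0.256 M

A salt starts to precipitate once the ion product Q reaches its Ksp.
Ca(OH)₂(s) ⇌ Ca²⁺(aq) + 2 OH⁻(aq)
Ksp = [Ca²⁺][OH⁻]^2 = [Ca²⁺](3.83×10⁻³)^2
[Ca²⁺] = 3.76×10⁻⁶ / (3.83×10⁻³)^2 = 0.256
[Ca²⁺] = 0.256 mol/L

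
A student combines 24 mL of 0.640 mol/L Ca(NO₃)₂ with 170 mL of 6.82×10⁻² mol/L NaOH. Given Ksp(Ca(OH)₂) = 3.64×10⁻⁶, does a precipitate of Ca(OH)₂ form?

The combined volume is 194 mL.
[Ca²⁺] = (0.640)(24)/194 = 7.92×10⁻² mol/L
[OH⁻] = (6.82×10⁻²)(170)/194 = 5.98×10⁻² mol/L
Q = [Ca²⁺][OH⁻]^2 = 2.83×10⁻⁴
Because Q > Ksp (2.83×10⁻⁴ vs 3.64×10⁻⁶), a precipitate of Ca(OH)₂ forms.

Yes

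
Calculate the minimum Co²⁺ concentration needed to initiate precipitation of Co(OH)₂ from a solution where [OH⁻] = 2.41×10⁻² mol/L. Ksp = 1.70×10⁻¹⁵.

A salt starts to precipitate once the ion product Q reaches its Ksp.
Co(OH)₂(s) ⇌ Co²⁺(aq) + 2 OH⁻(aq)
Ksp = [Co²⁺][OH⁻]^2 = [Co²⁺](2.41×10⁻²)^2
[Co²⁺] = 1.70×10⁻¹⁵ / (2.41×10⁻²)^2 = 2.93×10⁻¹²
[Co²⁺] = 2.93×10⁻¹² mol/L

2.93×10⁻¹² M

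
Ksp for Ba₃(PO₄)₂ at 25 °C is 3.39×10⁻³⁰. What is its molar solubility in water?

Ba₃(PO₄)₂(s) ⇌ 3 Ba²⁺(aq) + 2 PO₄³⁻(aq)
Call the molar solubility s, so that [Ba²⁺] = 3s and [PO₄³⁻] = 2s.
Ksp = [Ba²⁺]^3[PO₄³⁻]^2 = (3s)^3 · (2s)^2 = 108s^5
108s^5 = 3.39×10⁻³⁰  ⇒  s^5 = 3.14×10⁻³²
Taking the 5th root, s = 5.00×10⁻⁷ mol/L.

5.00×10⁻⁷ M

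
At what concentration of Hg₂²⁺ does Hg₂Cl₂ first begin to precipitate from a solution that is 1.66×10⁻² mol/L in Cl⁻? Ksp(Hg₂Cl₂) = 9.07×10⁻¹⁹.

A salt starts to precipitate once the ion product Q reaches its Ksp.
Hg₂Cl₂(s) ⇌ Hg₂²⁺(aq) + 2 Cl⁻(aq)
Ksp = [Hg₂²⁺][Cl⁻]^2 = [Hg₂²⁺](1.66×10⁻²)^2
[Hg₂²⁺] = 9.07×10⁻¹⁹ / (1.66×10⁻²)^2 = 3.29×10⁻¹⁵
[Hg₂²⁺] = 3.29×10⁻¹⁵ mol/L

3.29×10⁻¹⁵ M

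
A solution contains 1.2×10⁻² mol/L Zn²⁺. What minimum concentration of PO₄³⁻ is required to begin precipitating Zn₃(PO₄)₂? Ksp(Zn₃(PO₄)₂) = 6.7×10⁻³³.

6.2×10⁻¹⁴ M

Precipitation begins when Q = Ksp.
Zn₃(PO₄)₂(s) ⇌ 3 Zn²⁺(aq) + 2 PO₄³⁻(aq)
Ksp = [Zn²⁺]^3[PO₄³⁻]^2 = [PO₄³⁻]^2(1.2×10⁻²)^3
[PO₄³⁻]^2 = 6.7×10⁻³³ / (1.2×10⁻²)^3 = 3.9×10⁻²⁷
[PO₄³⁻] = 6.2×10⁻¹⁴ mol/L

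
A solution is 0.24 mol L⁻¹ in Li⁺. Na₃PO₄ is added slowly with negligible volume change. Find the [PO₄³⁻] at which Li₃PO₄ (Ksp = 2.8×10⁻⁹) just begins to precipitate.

A salt starts to precipitate once the ion product Q reaches its Ksp.
Li₃PO₄(s) ⇌ 3 Li⁺(aq) + PO₄³⁻(aq)
Ksp = [Li⁺]^3[PO₄³⁻] = [PO₄³⁻](0.24)^3
[PO₄³⁻] = 2.8×10⁻⁹ / (0.24)^3 = 2.0×10⁻⁷
[PO₄³⁻] = 2.0×10⁻⁷ mol L⁻¹

2.0×10⁻⁷ M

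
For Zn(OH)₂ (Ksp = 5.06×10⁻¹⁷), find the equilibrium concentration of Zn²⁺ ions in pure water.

2.33×10⁻⁶ M

Zn(OH)₂(s) ⇌ Zn²⁺(aq) + 2 OH⁻(aq)
Call the molar solubility s, so that [Zn²⁺] = s and [OH⁻] = 2s.
Ksp = [Zn²⁺][OH⁻]^2 = s · (2s)^2 = 4s^3 = 5.06×10⁻¹⁷
s = 2.33×10⁻⁶ M
[Zn²⁺] = s = 2.33×10⁻⁶ M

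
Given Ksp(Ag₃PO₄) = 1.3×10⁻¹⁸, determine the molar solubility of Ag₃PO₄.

Ag₃PO₄(s) ⇌ 3 Ag⁺(aq) + PO₄³⁻(aq)
Call the molar solubility s, so that [Ag⁺] = 3s and [PO₄³⁻] = s.
Ksp = [Ag⁺]^3[PO₄³⁻] = (3s)^3 · s = 27s^4
27s^4 = 1.3×10⁻¹⁸  ⇒  s^4 = 4.8×10⁻²⁰
s = (4.8×10⁻²⁰)^(1/4) = 1.5×10⁻⁵ mol L⁻¹

1.5×10⁻⁵ M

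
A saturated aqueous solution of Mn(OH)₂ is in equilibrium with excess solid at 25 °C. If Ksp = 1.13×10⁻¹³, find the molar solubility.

3.05×10⁻⁵ M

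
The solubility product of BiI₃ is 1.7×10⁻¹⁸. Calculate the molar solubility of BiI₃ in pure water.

BiI₃(s) ⇌ Bi³⁺(aq) + 3 I⁻(aq)
If s mol/L of BiI₃ dissolves, [Bi³⁺] = s and [I⁻] = 3s.
Ksp = [Bi³⁺][I⁻]^3 = s · (3s)^3 = 27s^4
27s^4 = 1.7×10⁻¹⁸  ⇒  s^4 = 6.3×10⁻²⁰
s = 1.6×10⁻⁵ mol/L

1.6×10⁻⁵ M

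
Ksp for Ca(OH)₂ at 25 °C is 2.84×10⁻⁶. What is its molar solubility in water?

Ca(OH)₂(s) ⇌ Ca²⁺(aq) + 2 OH⁻(aq)
For each mole of Ca(OH)₂ that dissolves per liter, [Ca²⁺] = s and [OH⁻] = 2s; let s denote this solubility.
Ksp = [Ca²⁺][OH⁻]^2 = s · (2s)^2 = 4s^3
4s^3 = 2.84×10⁻⁶  ⇒  s^3 = 7.10×10⁻⁷
Taking the 3rd root, s = 8.92×10⁻³ M.

8.92×10⁻³ M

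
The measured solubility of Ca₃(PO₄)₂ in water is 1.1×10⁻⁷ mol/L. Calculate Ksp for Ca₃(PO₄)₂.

Ca₃(PO₄)₂(s) ⇌ 3 Ca²⁺(aq) + 2 PO₄³⁻(aq)
Let s be the molar solubility. Then [Ca²⁺] = 3s and [PO₄³⁻] = 2s.
Ksp = [Ca²⁺]^3[PO₄³⁻]^2 = (3s)^3 · (2s)^2 = 108s^5
Ksp = 108 × (1.1×10⁻⁷)^5 = 1.7×10⁻³³

Ksp = 1.7×10⁻³³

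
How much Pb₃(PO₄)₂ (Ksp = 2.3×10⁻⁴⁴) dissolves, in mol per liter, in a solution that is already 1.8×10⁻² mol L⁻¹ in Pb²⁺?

Pb₃(PO₄)₂(s) ⇌ 3 Pb²⁺(aq) + 2 PO₄³⁻(aq)
Pb²⁺ is already present at 1.8×10⁻² mol L⁻¹. If s mol/L of Pb₃(PO₄)₂ dissolves, [PO₄³⁻] = 2s while [Pb²⁺] ≈ 1.8×10⁻² mol L⁻¹.
Ksp = [Pb²⁺]^3[PO₄³⁻]^2 = (1.8×10⁻²)^3(2s)^2
(2s)^2 = 2.3×10⁻⁴⁴ / (1.8×10⁻²)^3 = 3.9×10⁻³⁹
s = 3.1×10⁻²⁰ mol L⁻¹

3.1×10⁻²⁰ M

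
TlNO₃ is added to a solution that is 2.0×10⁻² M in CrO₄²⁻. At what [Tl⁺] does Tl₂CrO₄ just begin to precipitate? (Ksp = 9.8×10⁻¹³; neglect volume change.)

7.0×10⁻⁶ M

The threshold for precipitation is Q = Ksp.
Tl₂CrO₄(s) ⇌ 2 Tl⁺(aq) + CrO₄²⁻(aq)
Ksp = [Tl⁺]^2[CrO₄²⁻] = [Tl⁺]^2(2.0×10⁻²)
[Tl⁺]^2 = 9.8×10⁻¹³ / (2.0×10⁻²) = 4.9×10⁻¹¹
[Tl⁺] = 7.0×10⁻⁶ M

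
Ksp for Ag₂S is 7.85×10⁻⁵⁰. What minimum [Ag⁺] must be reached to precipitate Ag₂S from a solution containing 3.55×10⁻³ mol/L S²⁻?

4.70×10⁻²⁴ M

A salt starts to precipitate once the ion product Q reaches its Ksp.
Ag₂S(s) ⇌ 2 Ag⁺(aq) + S²⁻(aq)
Ksp = [Ag⁺]^2[S²⁻] = [Ag⁺]^2(3.55×10⁻³)
[Ag⁺]^2 = 7.85×10⁻⁵⁰ / (3.55×10⁻³) = 2.21×10⁻⁴⁷
[Ag⁺] = 4.70×10⁻²⁴ mol/L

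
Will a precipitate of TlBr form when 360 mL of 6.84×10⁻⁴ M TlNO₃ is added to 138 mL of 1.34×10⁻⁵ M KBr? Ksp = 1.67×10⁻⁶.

No

The combined volume is 498 mL.
[Tl⁺] = (6.84×10⁻⁴)(360)/498 = 4.94×10⁻⁴ M
[Br⁻] = (1.34×10⁻⁵)(138)/498 = 3.71×10⁻⁶ M
Q = [Tl⁺][Br⁻] = 1.84×10⁻⁹
Since Q (1.84×10⁻⁹) is less than Ksp (1.67×10⁻⁶), no TlBr precipitates.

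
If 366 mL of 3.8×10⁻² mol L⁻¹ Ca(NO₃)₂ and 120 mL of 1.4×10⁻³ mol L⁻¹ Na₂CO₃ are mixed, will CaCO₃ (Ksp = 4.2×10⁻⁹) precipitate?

Yes

After mixing, V = 366 mL + 120 mL = 486 mL.
[Ca²⁺] = (3.8×10⁻²)(366)/486 = 2.9×10⁻² mol L⁻¹
[CO₃²⁻] = (1.4×10⁻³)(120)/486 = 3.5×10⁻⁴ mol L⁻¹
Q = [Ca²⁺][CO₃²⁻] = 9.9×10⁻⁶
Because Q > Ksp (9.9×10⁻⁶ vs 4.2×10⁻⁹), a precipitate of CaCO₃ forms.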